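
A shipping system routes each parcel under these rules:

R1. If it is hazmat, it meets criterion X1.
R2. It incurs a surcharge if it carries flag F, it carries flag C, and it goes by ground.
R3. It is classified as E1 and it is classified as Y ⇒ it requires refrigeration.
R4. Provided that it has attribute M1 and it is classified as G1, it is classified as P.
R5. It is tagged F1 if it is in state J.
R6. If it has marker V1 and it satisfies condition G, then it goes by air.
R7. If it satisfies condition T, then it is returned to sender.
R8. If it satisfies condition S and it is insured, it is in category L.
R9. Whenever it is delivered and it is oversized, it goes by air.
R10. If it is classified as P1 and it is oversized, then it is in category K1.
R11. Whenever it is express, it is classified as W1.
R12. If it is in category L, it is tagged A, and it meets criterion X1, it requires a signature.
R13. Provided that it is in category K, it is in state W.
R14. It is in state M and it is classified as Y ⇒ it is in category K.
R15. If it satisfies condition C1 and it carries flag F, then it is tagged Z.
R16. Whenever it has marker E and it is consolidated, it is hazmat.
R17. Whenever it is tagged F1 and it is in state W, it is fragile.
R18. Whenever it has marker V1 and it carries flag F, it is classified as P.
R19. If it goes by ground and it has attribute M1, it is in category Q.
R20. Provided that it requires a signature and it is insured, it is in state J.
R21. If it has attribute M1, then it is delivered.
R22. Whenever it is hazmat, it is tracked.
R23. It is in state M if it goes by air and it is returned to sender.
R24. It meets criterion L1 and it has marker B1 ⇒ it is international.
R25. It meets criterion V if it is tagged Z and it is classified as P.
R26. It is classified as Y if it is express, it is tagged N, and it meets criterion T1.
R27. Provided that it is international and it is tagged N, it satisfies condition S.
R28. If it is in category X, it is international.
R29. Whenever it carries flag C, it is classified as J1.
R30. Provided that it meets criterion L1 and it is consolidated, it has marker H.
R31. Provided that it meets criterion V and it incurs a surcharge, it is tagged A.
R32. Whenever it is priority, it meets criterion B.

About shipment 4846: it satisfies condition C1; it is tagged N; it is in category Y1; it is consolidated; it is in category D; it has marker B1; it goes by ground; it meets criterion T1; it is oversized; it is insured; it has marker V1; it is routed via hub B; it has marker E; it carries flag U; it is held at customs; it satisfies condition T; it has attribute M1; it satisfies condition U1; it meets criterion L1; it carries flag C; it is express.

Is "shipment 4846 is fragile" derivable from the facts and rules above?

No

Forward chaining from the given facts derives: is returned to sender, is classified as W1, is hazmat, is in category Q, is delivered, is tracked, is international, is classified as Y, satisfies condition S, is classified as J1, has marker H, meets criterion X1, is in category L, goes by air, is in state M, is in category K, is in state W.
The only rule concluding "it is fragile" is R17, which needs "it is tagged F1"; that is never established.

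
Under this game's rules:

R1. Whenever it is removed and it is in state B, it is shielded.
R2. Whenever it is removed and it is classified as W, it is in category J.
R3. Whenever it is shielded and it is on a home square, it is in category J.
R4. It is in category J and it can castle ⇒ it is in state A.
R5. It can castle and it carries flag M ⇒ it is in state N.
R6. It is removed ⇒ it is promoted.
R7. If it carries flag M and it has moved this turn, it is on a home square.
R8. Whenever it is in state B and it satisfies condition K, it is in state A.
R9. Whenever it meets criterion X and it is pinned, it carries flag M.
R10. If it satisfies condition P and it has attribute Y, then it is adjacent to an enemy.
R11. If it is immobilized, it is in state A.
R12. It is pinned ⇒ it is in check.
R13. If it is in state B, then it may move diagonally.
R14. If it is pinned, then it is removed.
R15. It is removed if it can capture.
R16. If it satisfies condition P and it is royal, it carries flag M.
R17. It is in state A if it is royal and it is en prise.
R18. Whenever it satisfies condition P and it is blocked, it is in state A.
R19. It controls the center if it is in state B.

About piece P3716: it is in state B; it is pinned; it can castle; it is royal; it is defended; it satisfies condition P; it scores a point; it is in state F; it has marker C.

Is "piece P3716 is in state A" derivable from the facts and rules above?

No

Forward chaining from the given facts derives: is in check, may move diagonally, is removed, carries flag M, controls the center, is shielded, is in state N, is promoted.
Rules concluding "it is in state A": R4 needs "it is in category J"; R8 needs "it satisfies condition K"; R11 needs "it is immobilized"; R17 needs "it is en prise"; R18 needs "it is blocked" — none of these are established.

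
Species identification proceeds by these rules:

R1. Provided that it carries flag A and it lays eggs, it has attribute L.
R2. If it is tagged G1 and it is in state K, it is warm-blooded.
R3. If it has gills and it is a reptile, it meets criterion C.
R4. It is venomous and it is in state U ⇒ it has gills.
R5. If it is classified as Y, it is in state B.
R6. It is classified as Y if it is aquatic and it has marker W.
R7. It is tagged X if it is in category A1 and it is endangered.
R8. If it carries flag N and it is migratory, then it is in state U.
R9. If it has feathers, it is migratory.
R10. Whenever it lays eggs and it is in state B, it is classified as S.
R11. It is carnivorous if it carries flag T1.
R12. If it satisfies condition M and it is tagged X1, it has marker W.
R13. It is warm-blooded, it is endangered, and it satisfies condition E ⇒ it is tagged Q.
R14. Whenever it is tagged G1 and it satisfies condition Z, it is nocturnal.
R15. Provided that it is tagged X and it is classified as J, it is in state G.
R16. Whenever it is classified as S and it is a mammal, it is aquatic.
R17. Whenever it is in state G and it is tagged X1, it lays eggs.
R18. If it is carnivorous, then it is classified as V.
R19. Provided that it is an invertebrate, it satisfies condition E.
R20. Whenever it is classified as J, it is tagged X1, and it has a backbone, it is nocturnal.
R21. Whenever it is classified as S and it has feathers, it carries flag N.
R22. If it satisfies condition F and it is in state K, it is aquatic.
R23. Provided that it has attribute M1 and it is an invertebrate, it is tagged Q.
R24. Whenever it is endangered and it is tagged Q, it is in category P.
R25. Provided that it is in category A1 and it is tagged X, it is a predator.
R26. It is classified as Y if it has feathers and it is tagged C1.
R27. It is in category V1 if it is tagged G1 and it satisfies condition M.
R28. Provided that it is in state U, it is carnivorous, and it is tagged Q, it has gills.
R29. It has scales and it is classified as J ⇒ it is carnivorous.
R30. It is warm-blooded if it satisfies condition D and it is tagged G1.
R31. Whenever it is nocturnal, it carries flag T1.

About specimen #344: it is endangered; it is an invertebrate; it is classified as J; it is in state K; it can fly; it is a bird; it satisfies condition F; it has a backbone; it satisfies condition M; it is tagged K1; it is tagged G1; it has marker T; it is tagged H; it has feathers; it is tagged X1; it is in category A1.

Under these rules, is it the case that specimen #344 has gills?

By R2 (it is tagged G1, it is in state K): it is warm-blooded.
By R7 (it is in category A1, it is endangered): it is tagged X.
By R9 (it has feathers): it is migratory.
By R12 (it satisfies condition M, it is tagged X1): it has marker W.
By R15 (it is tagged X, it is classified as J): it is in state G.
By R17 (it is in state G, it is tagged X1): it lays eggs.
By R19 (it is an invertebrate): it satisfies condition E.
By R20 (it is classified as J, it is tagged X1, it has a backbone): it is nocturnal.
By R22 (it satisfies condition F, it is in state K): it is aquatic.
By R31 (it is nocturnal): it carries flag T1.
By R6 (it is aquatic, it has marker W): it is classified as Y.
By R11 (it carries flag T1): it is carnivorous.
By R13 (it is warm-blooded, it is endangered, it satisfies condition E): it is tagged Q.
By R5 (it is classified as Y): it is in state B.
By R10 (it lays eggs, it is in state B): it is classified as S.
By R21 (it is classified as S, it has feathers): it carries flag N.
By R8 (it carries flag N, it is migratory): it is in state U.
By R28 (it is in state U, it is carnivorous, it is tagged Q): it has gills.

Yes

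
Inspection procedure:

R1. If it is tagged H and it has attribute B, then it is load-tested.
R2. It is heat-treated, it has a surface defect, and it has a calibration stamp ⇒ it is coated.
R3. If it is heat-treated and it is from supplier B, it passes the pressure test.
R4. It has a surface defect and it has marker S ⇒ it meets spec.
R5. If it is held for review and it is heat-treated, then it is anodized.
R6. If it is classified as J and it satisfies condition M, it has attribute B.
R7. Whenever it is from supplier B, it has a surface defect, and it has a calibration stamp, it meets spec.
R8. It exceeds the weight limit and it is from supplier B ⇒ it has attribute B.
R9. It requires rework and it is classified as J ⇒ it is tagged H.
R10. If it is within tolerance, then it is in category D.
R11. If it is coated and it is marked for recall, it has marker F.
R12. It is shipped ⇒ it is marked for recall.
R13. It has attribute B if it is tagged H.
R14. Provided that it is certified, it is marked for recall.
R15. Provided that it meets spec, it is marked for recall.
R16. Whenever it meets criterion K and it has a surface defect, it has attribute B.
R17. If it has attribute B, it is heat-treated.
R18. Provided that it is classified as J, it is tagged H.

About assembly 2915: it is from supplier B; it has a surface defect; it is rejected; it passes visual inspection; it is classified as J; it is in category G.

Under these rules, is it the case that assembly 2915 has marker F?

Forward chaining from the given facts derives: is tagged H, has attribute B, is heat-treated, is load-tested, passes the pressure test.
The only rule concluding "it has marker F" is R11, which needs "it is coated"; that is never established.

No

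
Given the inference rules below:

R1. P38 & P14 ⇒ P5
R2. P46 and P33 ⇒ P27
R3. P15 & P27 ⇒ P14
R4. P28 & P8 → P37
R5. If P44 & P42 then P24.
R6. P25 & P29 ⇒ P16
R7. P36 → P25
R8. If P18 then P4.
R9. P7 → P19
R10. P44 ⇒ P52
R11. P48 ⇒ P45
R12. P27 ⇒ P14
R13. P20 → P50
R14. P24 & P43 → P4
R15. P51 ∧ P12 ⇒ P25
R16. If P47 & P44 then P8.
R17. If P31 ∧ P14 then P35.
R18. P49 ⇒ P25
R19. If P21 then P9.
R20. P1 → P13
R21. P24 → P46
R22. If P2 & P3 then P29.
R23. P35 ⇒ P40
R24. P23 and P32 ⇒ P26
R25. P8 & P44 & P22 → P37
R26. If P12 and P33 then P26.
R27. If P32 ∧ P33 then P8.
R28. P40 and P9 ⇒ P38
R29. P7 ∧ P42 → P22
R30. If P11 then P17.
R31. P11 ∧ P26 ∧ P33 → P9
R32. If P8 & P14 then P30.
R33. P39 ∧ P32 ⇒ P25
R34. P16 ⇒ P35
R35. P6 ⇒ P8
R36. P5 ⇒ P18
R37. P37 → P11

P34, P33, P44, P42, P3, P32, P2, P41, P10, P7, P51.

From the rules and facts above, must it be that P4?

No

Forward chaining from the given facts derives: P24, P19, P52, P46, P29, P8, P22, P27, P14, P37, P30, P11, P17.
Rules concluding P4: R8 needs P18; R14 needs P43 — none of these are established.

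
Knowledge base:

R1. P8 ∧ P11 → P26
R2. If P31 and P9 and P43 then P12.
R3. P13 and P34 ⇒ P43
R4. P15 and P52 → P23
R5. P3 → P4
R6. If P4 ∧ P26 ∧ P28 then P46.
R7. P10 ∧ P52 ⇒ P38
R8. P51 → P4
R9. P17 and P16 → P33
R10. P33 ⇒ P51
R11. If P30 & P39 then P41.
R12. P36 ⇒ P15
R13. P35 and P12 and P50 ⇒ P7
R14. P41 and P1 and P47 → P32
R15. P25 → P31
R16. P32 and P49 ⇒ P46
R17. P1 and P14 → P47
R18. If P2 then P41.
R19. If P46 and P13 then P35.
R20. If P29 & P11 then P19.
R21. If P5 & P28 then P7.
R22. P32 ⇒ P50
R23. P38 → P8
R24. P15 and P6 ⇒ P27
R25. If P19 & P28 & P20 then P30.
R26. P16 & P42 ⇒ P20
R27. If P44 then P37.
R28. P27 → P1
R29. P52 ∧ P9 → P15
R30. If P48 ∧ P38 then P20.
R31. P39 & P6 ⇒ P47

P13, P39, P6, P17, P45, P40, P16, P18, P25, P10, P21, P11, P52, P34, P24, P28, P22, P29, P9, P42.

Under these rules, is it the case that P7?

P43  (by R3: P13, P34)
P38  (by R7: P10, P52)
P33  (by R9: P17, P16)
P51  (by R10: P33)
P31  (by R15: P25)
P19  (by R20: P29, P11)
P8  (by R23: P38)
P20  (by R26: P16, P42)
P15  (by R29: P52, P9)
P47  (by R31: P39, P6)
P26  (by R1: P8, P11)
P12  (by R2: P31, P9, P43)
P4  (by R8: P51)
P27  (by R24: P15, P6)
P30  (by R25: P19, P28, P20)
P1  (by R28: P27)
P46  (by R6: P4, P26, P28)
P41  (by R11: P30, P39)
P32  (by R14: P41, P1, P47)
P35  (by R19: P46, P13)
P50  (by R22: P32)
P7  (by R13: P35, P12, P50)

Yes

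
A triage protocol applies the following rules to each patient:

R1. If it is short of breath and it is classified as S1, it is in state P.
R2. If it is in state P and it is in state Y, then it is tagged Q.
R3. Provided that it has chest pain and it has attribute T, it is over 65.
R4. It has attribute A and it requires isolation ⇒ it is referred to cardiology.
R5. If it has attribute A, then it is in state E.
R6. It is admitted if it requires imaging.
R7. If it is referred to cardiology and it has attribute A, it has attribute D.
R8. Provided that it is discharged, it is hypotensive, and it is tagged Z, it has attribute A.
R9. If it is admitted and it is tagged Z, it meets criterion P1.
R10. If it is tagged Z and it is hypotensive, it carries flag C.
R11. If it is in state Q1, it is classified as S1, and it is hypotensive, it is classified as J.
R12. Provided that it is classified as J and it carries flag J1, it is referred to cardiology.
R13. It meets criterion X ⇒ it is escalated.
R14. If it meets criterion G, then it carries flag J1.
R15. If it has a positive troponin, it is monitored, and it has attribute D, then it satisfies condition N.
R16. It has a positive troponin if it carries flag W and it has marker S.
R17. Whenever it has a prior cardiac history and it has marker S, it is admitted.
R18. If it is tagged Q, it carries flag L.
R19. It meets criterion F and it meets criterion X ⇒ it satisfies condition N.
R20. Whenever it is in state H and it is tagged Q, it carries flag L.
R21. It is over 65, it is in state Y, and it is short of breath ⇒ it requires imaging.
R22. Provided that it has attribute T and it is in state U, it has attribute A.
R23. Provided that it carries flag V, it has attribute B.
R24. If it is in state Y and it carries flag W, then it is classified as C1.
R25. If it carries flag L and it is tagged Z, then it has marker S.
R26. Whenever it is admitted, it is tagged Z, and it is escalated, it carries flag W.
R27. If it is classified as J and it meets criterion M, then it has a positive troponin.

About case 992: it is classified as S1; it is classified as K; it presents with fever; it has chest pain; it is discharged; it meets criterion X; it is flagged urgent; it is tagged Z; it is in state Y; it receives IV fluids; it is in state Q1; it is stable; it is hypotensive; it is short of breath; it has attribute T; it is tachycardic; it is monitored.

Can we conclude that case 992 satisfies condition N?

Forward chaining from the given facts derives: is in state P, is tagged Q, is over 65, has attribute A, carries flag C, is classified as J, is escalated, carries flag L, requires imaging, has marker S, is in state E, is admitted, meets criterion P1, carries flag W, has a positive troponin, is classified as C1.
Rules concluding "it satisfies condition N": R15 needs "it has attribute D"; R19 needs "it meets criterion F" — none of these are established.

No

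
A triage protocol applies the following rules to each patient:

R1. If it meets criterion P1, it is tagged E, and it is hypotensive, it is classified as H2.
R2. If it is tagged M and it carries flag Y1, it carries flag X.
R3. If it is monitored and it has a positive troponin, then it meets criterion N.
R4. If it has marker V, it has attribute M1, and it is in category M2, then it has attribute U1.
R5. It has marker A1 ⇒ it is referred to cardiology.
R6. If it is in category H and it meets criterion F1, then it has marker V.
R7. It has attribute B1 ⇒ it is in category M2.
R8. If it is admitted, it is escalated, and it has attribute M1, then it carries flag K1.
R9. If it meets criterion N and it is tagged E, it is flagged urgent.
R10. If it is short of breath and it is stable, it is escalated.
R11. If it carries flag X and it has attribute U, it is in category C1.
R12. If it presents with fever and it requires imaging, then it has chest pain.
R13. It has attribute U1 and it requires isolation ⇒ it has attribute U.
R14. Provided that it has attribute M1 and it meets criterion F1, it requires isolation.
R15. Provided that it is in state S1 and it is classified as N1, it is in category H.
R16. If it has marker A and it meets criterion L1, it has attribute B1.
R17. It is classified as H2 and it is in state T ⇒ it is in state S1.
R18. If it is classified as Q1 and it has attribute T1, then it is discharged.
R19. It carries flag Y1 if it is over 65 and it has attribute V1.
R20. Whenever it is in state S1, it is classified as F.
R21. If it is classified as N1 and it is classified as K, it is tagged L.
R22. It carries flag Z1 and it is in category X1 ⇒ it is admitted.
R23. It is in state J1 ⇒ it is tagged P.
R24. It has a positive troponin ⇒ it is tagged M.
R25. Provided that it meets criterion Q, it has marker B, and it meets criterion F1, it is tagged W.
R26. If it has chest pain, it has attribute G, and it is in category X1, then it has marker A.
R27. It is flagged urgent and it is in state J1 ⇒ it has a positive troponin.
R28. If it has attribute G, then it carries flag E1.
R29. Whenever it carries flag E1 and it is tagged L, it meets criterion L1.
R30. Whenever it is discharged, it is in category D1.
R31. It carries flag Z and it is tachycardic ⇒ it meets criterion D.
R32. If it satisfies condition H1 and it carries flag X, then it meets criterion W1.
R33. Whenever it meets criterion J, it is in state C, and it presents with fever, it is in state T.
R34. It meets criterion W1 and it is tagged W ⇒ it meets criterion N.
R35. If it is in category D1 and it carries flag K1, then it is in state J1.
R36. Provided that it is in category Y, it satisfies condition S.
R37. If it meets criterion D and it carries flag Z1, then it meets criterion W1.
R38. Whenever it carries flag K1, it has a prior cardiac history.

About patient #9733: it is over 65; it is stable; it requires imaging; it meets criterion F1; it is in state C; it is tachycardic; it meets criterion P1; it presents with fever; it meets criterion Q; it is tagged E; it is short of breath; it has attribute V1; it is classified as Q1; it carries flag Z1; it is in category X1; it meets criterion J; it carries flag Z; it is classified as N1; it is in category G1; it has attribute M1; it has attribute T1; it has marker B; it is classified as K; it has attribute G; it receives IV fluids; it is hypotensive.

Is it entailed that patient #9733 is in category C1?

Yes

By R1 (it meets criterion P1, it is tagged E, it is hypotensive): it is classified as H2.
By R10 (it is short of breath, it is stable): it is escalated.
By R12 (it presents with fever, it requires imaging): it has chest pain.
By R14 (it has attribute M1, it meets criterion F1): it requires isolation.
By R18 (it is classified as Q1, it has attribute T1): it is discharged.
By R19 (it is over 65, it has attribute V1): it carries flag Y1.
By R21 (it is classified as N1, it is classified as K): it is tagged L.
By R22 (it carries flag Z1, it is in category X1): it is admitted.
By R25 (it meets criterion Q, it has marker B, it meets criterion F1): it is tagged W.
By R26 (it has chest pain, it has attribute G, it is in category X1): it has marker A.
By R28 (it has attribute G): it carries flag E1.
By R29 (it carries flag E1, it is tagged L): it meets criterion L1.
By R30 (it is discharged): it is in category D1.
By R31 (it carries flag Z, it is tachycardic): it meets criterion D.
By R33 (it meets criterion J, it is in state C, it presents with fever): it is in state T.
By R37 (it meets criterion D, it carries flag Z1): it meets criterion W1.
By R8 (it is admitted, it is escalated, it has attribute M1): it carries flag K1.
By R16 (it has marker A, it meets criterion L1): it has attribute B1.
By R17 (it is classified as H2, it is in state T): it is in state S1.
By R34 (it meets criterion W1, it is tagged W): it meets criterion N.
By R35 (it is in category D1, it carries flag K1): it is in state J1.
By R7 (it has attribute B1): it is in category M2.
By R9 (it meets criterion N, it is tagged E): it is flagged urgent.
By R15 (it is in state S1, it is classified as N1): it is in category H.
By R27 (it is flagged urgent, it is in state J1): it has a positive troponin.
By R6 (it is in category H, it meets criterion F1): it has marker V.
By R24 (it has a positive troponin): it is tagged M.
By R2 (it is tagged M, it carries flag Y1): it carries flag X.
By R4 (it has marker V, it has attribute M1, it is in category M2): it has attribute U1.
By R13 (it has attribute U1, it requires isolation): it has attribute U.
By R11 (it carries flag X, it has attribute U): it is in category C1.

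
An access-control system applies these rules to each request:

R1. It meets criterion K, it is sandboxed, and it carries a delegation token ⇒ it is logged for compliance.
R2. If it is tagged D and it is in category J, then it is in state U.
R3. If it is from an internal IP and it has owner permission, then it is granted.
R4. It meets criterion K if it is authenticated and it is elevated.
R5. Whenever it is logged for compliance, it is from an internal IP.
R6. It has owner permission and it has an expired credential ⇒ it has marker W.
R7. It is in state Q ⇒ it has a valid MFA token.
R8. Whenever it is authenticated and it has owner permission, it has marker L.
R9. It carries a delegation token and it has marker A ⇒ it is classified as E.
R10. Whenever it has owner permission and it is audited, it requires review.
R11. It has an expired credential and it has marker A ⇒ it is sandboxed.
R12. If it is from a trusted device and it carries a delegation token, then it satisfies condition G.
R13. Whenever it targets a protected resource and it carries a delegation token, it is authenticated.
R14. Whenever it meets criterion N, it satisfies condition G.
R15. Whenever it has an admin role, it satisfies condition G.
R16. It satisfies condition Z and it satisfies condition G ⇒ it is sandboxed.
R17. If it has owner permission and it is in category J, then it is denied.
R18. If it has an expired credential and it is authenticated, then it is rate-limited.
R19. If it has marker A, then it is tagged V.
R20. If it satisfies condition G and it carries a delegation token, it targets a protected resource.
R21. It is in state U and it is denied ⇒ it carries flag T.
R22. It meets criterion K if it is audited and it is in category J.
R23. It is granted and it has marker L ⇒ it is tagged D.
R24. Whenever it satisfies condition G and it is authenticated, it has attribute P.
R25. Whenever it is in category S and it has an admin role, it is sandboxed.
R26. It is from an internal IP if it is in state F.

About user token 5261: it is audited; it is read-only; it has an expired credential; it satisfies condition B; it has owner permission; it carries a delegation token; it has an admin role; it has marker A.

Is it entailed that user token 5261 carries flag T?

Forward chaining from the given facts derives: has marker W, is classified as E, requires review, is sandboxed, satisfies condition G, is tagged V, targets a protected resource, is authenticated, is rate-limited, has attribute P, has marker L.
The only rule concluding "it carries flag T" is R21, which needs "it is in state U"; that is never established.

No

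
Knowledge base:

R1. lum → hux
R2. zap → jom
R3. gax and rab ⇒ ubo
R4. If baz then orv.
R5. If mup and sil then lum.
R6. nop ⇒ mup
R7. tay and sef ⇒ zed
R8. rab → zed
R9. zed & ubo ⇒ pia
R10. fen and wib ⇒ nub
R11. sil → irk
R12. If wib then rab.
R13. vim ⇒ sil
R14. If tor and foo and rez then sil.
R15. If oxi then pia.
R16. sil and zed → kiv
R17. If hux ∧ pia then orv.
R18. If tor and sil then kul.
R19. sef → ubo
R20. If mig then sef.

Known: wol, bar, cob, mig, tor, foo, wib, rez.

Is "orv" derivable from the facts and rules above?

No

Forward chaining from the given facts derives: rab, sil, kul, sef, zed, irk, kiv, ubo, pia.
Rules concluding orv: R4 needs baz; R17 needs hux — none of these are established.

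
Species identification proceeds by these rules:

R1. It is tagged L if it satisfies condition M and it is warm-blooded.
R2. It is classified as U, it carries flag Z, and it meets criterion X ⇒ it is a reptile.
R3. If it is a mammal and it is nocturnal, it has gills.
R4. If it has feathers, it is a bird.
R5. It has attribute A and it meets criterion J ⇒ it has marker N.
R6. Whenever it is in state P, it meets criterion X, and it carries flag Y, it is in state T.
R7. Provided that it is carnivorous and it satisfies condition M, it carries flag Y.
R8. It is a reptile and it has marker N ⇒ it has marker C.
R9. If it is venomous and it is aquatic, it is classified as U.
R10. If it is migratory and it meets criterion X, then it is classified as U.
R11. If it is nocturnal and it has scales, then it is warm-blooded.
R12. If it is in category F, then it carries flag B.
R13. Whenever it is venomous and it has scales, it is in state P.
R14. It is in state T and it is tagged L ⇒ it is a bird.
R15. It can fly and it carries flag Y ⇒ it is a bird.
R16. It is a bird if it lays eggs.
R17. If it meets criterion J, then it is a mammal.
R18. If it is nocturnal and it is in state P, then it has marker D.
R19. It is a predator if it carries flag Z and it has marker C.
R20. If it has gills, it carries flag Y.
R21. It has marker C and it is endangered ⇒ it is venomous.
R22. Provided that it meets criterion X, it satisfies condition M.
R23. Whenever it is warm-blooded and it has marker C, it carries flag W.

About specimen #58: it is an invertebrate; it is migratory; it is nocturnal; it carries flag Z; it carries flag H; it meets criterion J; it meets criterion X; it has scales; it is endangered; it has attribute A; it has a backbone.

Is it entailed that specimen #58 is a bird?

Yes

By R5 (it has attribute A, it meets criterion J): it has marker N.
By R10 (it is migratory, it meets criterion X): it is classified as U.
By R11 (it is nocturnal, it has scales): it is warm-blooded.
By R17 (it meets criterion J): it is a mammal.
By R22 (it meets criterion X): it satisfies condition M.
By R1 (it satisfies condition M, it is warm-blooded): it is tagged L.
By R2 (it is classified as U, it carries flag Z, it meets criterion X): it is a reptile.
By R3 (it is a mammal, it is nocturnal): it has gills.
By R8 (it is a reptile, it has marker N): it has marker C.
By R20 (it has gills): it carries flag Y.
By R21 (it has marker C, it is endangered): it is venomous.
By R13 (it is venomous, it has scales): it is in state P.
By R6 (it is in state P, it meets criterion X, it carries flag Y): it is in state T.
By R14 (it is in state T, it is tagged L): it is a bird.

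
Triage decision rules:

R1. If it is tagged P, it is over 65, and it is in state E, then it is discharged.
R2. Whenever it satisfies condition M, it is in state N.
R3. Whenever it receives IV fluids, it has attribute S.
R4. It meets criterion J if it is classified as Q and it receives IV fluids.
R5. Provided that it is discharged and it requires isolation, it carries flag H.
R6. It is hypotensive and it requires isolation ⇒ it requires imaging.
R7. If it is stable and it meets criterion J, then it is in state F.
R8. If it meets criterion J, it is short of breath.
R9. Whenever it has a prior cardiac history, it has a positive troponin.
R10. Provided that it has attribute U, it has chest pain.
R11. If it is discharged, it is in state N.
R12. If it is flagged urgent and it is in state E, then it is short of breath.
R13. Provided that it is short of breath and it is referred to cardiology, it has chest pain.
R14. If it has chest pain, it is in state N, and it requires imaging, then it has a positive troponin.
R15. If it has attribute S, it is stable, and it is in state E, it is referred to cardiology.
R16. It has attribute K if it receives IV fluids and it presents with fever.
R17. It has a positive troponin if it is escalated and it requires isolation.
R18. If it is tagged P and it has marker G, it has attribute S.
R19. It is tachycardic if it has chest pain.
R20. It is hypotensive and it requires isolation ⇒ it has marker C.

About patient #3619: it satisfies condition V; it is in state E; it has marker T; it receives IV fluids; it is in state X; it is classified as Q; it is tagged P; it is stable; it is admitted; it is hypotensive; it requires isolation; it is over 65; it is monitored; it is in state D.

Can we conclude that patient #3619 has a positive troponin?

By R1 (it is tagged P, it is over 65, it is in state E): it is discharged.
By R3 (it receives IV fluids): it has attribute S.
By R4 (it is classified as Q, it receives IV fluids): it meets criterion J.
By R6 (it is hypotensive, it requires isolation): it requires imaging.
By R8 (it meets criterion J): it is short of breath.
By R11 (it is discharged): it is in state N.
By R15 (it has attribute S, it is stable, it is in state E): it is referred to cardiology.
By R13 (it is short of breath, it is referred to cardiology): it has chest pain.
By R14 (it has chest pain, it is in state N, it requires imaging): it has a positive troponin.

Yes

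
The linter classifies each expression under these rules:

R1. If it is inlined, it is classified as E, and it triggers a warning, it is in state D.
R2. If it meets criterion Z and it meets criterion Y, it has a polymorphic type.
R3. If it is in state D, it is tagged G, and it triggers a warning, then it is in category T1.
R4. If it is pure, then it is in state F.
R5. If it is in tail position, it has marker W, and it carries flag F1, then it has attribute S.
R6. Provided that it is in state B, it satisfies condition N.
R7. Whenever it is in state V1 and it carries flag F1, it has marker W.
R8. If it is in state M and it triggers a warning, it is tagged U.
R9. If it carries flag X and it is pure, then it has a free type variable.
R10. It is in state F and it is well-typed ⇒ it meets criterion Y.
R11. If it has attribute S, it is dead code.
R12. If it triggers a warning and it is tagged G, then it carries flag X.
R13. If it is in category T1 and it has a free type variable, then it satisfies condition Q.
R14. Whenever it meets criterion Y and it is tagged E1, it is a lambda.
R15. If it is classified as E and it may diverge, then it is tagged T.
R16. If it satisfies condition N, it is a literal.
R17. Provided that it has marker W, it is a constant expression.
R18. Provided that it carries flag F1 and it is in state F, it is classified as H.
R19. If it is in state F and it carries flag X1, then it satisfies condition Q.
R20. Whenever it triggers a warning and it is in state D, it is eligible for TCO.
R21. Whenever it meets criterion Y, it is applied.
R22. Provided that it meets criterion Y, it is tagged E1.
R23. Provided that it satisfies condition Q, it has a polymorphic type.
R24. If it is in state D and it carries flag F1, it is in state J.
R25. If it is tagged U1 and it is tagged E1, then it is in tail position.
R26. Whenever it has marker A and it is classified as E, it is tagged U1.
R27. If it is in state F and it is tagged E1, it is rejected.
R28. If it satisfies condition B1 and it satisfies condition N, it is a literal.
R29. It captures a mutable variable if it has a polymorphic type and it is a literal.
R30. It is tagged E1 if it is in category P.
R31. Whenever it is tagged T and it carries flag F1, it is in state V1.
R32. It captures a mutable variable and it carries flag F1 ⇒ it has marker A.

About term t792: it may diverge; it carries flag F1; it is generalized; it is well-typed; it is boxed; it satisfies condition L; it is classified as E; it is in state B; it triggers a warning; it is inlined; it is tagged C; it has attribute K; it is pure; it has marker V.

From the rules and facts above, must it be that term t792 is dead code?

Forward chaining from the given facts derives: is in state D, is in state F, satisfies condition N, meets criterion Y, is tagged T, is a literal, is classified as H, is eligible for TCO, is applied, is tagged E1, is in state J, is rejected, is in state V1, has marker W, is a lambda, is a constant expression.
The only rule concluding "it is dead code" is R11, which needs "it has attribute S"; that is never established.

No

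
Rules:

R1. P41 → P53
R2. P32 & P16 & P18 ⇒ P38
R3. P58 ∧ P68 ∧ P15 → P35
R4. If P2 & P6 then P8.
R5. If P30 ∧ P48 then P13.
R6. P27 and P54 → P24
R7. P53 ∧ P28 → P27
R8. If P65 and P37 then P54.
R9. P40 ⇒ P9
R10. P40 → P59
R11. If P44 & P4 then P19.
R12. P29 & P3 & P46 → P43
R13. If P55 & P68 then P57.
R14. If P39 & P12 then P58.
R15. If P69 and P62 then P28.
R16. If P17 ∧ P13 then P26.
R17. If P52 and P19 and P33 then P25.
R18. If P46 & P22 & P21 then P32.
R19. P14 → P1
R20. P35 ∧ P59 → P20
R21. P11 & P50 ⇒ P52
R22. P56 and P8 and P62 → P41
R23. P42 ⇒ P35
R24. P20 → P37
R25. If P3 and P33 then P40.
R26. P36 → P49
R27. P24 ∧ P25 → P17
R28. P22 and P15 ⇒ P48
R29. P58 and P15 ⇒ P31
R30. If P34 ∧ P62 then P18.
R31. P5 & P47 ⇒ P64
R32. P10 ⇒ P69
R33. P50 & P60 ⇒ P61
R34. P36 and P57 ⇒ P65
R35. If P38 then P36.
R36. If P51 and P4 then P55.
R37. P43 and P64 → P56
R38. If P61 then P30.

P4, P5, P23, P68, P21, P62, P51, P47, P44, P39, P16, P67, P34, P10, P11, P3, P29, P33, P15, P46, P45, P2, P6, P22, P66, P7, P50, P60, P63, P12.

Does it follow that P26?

P8  (by R4: P2, P6)
P19  (by R11: P44, P4)
P43  (by R12: P29, P3, P46)
P58  (by R14: P39, P12)
P32  (by R18: P46, P22, P21)
P52  (by R21: P11, P50)
P40  (by R25: P3, P33)
P48  (by R28: P22, P15)
P18  (by R30: P34, P62)
P64  (by R31: P5, P47)
P69  (by R32: P10)
P61  (by R33: P50, P60)
P55  (by R36: P51, P4)
P56  (by R37: P43, P64)
P30  (by R38: P61)
P38  (by R2: P32, P16, P18)
P35  (by R3: P58, P68, P15)
P13  (by R5: P30, P48)
P59  (by R10: P40)
P57  (by R13: P55, P68)
P28  (by R15: P69, P62)
P25  (by R17: P52, P19, P33)
P20  (by R20: P35, P59)
P41  (by R22: P56, P8, P62)
P37  (by R24: P20)
P36  (by R35: P38)
P53  (by R1: P41)
P27  (by R7: P53, P28)
P65  (by R34: P36, P57)
P54  (by R8: P65, P37)
P24  (by R6: P27, P54)
P17  (by R27: P24, P25)
P26  (by R16: P17, P13)

Yes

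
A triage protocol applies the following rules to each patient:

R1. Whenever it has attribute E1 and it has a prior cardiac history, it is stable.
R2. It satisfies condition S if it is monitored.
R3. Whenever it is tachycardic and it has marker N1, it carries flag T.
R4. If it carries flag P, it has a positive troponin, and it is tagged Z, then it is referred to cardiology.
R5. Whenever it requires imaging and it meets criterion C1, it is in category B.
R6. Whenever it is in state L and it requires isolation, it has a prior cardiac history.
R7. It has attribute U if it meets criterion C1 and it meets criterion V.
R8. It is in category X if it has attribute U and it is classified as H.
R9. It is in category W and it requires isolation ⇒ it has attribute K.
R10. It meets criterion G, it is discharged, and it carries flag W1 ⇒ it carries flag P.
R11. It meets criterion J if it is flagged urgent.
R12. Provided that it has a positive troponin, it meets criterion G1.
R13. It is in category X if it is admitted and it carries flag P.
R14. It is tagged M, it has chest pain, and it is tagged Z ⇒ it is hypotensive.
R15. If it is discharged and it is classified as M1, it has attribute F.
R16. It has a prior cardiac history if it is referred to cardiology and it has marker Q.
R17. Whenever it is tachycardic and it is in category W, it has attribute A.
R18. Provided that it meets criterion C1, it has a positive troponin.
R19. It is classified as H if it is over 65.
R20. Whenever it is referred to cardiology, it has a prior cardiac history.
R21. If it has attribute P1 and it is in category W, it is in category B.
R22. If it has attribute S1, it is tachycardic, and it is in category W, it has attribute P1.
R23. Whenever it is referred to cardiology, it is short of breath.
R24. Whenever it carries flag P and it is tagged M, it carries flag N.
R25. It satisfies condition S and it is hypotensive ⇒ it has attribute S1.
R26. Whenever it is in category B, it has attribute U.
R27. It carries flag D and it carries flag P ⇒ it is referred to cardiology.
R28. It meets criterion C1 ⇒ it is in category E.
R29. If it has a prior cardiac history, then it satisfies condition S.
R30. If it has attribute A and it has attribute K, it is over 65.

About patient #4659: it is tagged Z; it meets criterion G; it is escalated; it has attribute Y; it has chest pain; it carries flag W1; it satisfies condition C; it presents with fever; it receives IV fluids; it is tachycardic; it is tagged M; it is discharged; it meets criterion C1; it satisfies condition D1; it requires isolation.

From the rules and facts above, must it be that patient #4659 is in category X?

No

Forward chaining from the given facts derives: carries flag P, is hypotensive, has a positive troponin, carries flag N, is in category E, is referred to cardiology, meets criterion G1, has a prior cardiac history, is short of breath, satisfies condition S, has attribute S1.
Rules concluding "it is in category X": R8 needs "it has attribute U"; R13 needs "it is admitted" — none of these are established.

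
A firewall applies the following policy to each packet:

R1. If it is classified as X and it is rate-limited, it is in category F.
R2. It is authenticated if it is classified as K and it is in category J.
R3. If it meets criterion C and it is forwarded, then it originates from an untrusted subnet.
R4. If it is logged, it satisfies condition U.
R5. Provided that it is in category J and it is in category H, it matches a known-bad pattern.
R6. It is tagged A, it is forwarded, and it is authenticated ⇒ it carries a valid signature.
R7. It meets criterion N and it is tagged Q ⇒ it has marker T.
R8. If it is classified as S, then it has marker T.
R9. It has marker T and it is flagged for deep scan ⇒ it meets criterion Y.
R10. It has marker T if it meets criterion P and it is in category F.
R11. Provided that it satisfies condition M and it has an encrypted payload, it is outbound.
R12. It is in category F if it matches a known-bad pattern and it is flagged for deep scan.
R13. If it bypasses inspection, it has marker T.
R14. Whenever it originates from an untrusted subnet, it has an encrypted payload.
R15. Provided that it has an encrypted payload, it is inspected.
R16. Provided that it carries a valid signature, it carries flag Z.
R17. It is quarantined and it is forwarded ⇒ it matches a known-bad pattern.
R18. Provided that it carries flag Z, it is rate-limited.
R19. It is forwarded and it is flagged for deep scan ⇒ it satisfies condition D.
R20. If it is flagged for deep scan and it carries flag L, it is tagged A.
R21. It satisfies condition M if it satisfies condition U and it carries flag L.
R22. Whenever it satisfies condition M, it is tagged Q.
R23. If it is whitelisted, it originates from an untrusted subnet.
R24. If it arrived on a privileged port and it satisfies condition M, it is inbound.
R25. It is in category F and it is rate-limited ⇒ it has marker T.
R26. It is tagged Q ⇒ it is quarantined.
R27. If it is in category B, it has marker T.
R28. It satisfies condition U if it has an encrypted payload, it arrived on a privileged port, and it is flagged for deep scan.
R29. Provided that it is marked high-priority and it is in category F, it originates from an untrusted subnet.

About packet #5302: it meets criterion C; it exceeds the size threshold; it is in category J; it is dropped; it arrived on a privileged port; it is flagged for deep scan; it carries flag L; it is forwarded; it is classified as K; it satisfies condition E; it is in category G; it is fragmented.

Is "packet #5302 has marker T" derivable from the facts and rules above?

Yes

By R2 (it is classified as K, it is in category J): it is authenticated.
By R3 (it meets criterion C, it is forwarded): it originates from an untrusted subnet.
By R14 (it originates from an untrusted subnet): it has an encrypted payload.
By R20 (it is flagged for deep scan, it carries flag L): it is tagged A.
By R28 (it has an encrypted payload, it arrived on a privileged port, it is flagged for deep scan): it satisfies condition U.
By R6 (it is tagged A, it is forwarded, it is authenticated): it carries a valid signature.
By R16 (it carries a valid signature): it carries flag Z.
By R18 (it carries flag Z): it is rate-limited.
By R21 (it satisfies condition U, it carries flag L): it satisfies condition M.
By R22 (it satisfies condition M): it is tagged Q.
By R26 (it is tagged Q): it is quarantined.
By R17 (it is quarantined, it is forwarded): it matches a known-bad pattern.
By R12 (it matches a known-bad pattern, it is flagged for deep scan): it is in category F.
By R25 (it is in category F, it is rate-limited): it has marker T.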